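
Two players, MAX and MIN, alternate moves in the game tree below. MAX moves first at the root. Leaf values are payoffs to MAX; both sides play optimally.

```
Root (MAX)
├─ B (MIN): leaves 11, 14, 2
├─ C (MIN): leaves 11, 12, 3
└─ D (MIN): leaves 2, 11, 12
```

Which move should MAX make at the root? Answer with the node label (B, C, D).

C

B (MIN): min(11, 14, 2) = 2
C (MIN): min(11, 12, 3) = 3
D (MIN): min(2, 11, 12) = 2
Root (MAX): max(2, 3, 2) = 3
MAX picks the child with the highest value: C (value 3).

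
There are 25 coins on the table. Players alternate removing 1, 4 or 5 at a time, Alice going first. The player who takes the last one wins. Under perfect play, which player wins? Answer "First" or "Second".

First

i:   0  1  2  3  4  5  6  7  8  9 10 11 12 13 14 15 16 17 18 19 20 21 22 23 24 25
     L  W  L  W  W  W  W  W  L  W  L  W  W  W  W  W  L  W  L  W  W  W  W  W  L  W
Position 25 is W, so the first player wins.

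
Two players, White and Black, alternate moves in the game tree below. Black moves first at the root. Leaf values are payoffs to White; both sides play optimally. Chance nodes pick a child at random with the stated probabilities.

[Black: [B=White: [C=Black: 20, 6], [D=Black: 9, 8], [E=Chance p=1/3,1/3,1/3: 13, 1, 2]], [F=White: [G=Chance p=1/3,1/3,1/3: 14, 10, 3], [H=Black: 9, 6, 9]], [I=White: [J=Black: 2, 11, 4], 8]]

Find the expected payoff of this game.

C (Black): min(20, 6) = 6
D (Black): min(9, 8) = 8
E (Chance): 1/3·13 + 1/3·1 + 1/3·2 = 5.33
B (White): max(6, 8, 5.33) = 8
G (Chance): 1/3·14 + 1/3·10 + 1/3·3 = 9
H (Black): min(9, 6, 9) = 6
F (White): max(9, 6) = 9
J (Black): min(2, 11, 4) = 2
I (White): max(2, 8) = 8
Root (Black): min(8, 9, 8) = 8

8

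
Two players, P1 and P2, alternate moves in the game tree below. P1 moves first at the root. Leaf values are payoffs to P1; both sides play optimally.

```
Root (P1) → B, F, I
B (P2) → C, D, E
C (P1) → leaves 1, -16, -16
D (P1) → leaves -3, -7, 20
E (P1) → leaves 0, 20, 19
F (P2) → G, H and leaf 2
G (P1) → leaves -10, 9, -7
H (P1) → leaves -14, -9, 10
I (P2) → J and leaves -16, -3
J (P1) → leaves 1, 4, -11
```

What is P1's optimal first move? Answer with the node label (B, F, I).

C (P1): max(1, -16, -16) = 1
D (P1): max(-3, -7, 20) = 20
E (P1): max(0, 20, 19) = 20
B (P2): min(1, 20, 20) = 1
G (P1): max(-10, 9, -7) = 9
H (P1): max(-14, -9, 10) = 10
F (P2): min(9, 10, 2) = 2
J (P1): max(1, 4, -11) = 4
I (P2): min(4, -16, -3) = -16
Root (P1): max(1, 2, -16) = 2
P1 picks the child with the highest value: F (value 2).

F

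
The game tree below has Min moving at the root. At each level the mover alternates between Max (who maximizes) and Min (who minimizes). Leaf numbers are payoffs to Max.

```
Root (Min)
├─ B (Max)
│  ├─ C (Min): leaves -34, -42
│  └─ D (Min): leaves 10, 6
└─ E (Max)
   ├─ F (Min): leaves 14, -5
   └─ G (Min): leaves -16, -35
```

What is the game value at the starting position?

-5

C (Min): min(-34, -42) = -42
D (Min): min(10, 6) = 6
B (Max): max(-42, 6) = 6
F (Min): min(14, -5) = -5
G (Min): min(-16, -35) = -35
E (Max): max(-5, -35) = -5
Root (Min): min(6, -5) = -5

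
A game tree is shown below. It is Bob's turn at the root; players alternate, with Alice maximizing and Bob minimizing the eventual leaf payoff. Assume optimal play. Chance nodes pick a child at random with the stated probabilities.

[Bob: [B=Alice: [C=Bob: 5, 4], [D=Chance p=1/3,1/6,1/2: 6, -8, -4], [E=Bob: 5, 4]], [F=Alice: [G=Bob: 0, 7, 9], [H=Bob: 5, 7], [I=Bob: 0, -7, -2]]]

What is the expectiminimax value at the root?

C (Bob): min(5, 4) = 4
D (Chance): 1/3·6 + 1/6·-8 + 1/2·-4 = -1.33
E (Bob): min(5, 4) = 4
B (Alice): max(4, -1.33, 4) = 4
G (Bob): min(0, 7, 9) = 0
H (Bob): min(5, 7) = 5
I (Bob): min(0, -7, -2) = -7
F (Alice): max(0, 5, -7) = 5
Root (Bob): min(4, 5) = 4

4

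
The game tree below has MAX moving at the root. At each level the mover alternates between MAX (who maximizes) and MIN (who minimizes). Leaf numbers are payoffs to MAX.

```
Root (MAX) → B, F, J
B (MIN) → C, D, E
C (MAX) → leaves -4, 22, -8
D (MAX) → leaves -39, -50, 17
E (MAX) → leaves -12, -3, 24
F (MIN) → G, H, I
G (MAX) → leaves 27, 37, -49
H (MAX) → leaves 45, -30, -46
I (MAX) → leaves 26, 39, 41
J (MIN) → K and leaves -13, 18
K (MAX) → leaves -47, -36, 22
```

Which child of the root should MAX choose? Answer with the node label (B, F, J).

F

C (MAX): max(-4, 22, -8) = 22
D (MAX): max(-39, -50, 17) = 17
E (MAX): max(-12, -3, 24) = 24
B (MIN): min(22, 17, 24) = 17
G (MAX): max(27, 37, -49) = 37
H (MAX): max(45, -30, -46) = 45
I (MAX): max(26, 39, 41) = 41
F (MIN): min(37, 45, 41) = 37
K (MAX): max(-47, -36, 22) = 22
J (MIN): min(22, -13, 18) = -13
Root (MAX): max(17, 37, -13) = 37
MAX picks the child with the highest value: F (value 37).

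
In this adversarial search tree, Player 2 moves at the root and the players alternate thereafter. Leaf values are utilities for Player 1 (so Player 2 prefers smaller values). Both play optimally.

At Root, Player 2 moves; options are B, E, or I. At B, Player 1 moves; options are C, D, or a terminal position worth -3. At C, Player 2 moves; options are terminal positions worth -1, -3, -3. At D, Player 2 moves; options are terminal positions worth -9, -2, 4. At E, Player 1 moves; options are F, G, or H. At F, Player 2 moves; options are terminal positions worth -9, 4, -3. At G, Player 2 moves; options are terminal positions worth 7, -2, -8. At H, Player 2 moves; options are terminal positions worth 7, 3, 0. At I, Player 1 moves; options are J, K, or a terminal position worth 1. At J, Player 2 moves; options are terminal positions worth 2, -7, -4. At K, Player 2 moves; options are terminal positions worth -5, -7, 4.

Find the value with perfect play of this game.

C (Player 2): min(-1, -3, -3) = -3
D (Player 2): min(-9, -2, 4) = -9
B (Player 1): max(-3, -9, -3) = -3
F (Player 2): min(-9, 4, -3) = -9
G (Player 2): min(7, -2, -8) = -8
H (Player 2): min(7, 3, 0) = 0
E (Player 1): max(-9, -8, 0) = 0
J (Player 2): min(2, -7, -4) = -7
K (Player 2): min(-5, -7, 4) = -7
I (Player 1): max(-7, -7, 1) = 1
Root (Player 2): min(-3, 0, 1) = -3

-3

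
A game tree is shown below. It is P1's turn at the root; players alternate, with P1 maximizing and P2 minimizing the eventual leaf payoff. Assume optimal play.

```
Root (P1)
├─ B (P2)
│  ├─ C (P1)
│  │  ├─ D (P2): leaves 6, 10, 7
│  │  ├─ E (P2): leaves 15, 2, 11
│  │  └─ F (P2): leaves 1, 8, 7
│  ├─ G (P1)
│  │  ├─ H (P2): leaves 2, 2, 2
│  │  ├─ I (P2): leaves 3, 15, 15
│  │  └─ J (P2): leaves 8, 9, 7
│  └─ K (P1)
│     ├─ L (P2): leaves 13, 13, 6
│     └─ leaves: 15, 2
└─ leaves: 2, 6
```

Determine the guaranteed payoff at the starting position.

D (P2): min(6, 10, 7) = 6
E (P2): min(15, 2, 11) = 2
F (P2): min(1, 8, 7) = 1
C (P1): max(6, 2, 1) = 6
H (P2): min(2, 2, 2) = 2
I (P2): min(3, 15, 15) = 3
J (P2): min(8, 9, 7) = 7
G (P1): max(2, 3, 7) = 7
L (P2): min(13, 13, 6) = 6
K (P1): max(6, 15, 2) = 15
B (P2): min(6, 7, 15) = 6
Root (P1): max(6, 2, 6) = 6

6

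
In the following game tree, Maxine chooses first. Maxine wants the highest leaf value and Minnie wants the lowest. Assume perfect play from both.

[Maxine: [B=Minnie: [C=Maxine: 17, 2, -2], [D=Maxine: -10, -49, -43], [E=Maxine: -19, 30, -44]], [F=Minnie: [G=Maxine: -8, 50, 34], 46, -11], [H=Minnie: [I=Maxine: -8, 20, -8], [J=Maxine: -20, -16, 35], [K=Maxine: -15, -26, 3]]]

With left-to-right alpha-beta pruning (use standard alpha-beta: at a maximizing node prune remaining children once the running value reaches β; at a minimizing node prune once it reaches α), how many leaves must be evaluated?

22

C [α=-∞,β=+∞]: v=17
D [α=-∞,β=17]: v=-10
E [α=-∞,β=-10]: v=30 after child 2 ≥ β → β-cutoff, skip 1
B [α=-∞,β=+∞]: v=-10
G [α=-10,β=+∞]: v=50
F [α=-10,β=+∞]: v=-11
I [α=-10,β=+∞]: v=20
J [α=-10,β=20]: v=35
K [α=-10,β=20]: v=3
H [α=-10,β=+∞]: v=3
Root [α=-∞,β=+∞]: v=3
Leaves evaluated: 22 of 23.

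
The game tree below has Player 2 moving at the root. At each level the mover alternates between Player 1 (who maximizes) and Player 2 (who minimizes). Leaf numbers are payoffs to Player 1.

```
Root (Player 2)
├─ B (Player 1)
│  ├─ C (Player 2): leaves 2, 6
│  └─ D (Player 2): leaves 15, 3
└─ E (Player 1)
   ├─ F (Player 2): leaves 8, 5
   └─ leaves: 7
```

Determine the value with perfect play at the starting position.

C (Player 2): min(2, 6) = 2
D (Player 2): min(15, 3) = 3
B (Player 1): max(2, 3) = 3
F (Player 2): min(8, 5) = 5
E (Player 1): max(5, 7) = 7
Root (Player 2): min(3, 7) = 3

3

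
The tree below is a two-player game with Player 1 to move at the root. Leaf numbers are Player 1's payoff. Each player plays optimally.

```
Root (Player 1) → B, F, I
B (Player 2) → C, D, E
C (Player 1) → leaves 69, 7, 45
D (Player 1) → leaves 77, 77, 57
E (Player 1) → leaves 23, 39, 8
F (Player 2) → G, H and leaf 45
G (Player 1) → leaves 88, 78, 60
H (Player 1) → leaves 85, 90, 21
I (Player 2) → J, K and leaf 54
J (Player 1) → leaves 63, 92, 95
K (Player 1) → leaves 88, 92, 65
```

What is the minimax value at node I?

54

J: max(63, 92, 95) = 95
K: max(88, 92, 65) = 92
I: min(95, 92, 54) = 54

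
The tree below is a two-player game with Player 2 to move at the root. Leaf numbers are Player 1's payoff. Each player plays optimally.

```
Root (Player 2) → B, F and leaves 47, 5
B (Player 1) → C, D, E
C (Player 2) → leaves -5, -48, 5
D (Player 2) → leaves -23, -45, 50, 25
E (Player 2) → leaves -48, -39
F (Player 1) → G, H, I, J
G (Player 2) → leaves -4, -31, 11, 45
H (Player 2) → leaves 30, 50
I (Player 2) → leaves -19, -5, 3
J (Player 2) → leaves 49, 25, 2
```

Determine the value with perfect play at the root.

C (Player 2): min(-5, -48, 5) = -48
D (Player 2): min(-23, -45, 50, 25) = -45
E (Player 2): min(-48, -39) = -48
B (Player 1): max(-48, -45, -48) = -45
G (Player 2): min(-4, -31, 11, 45) = -31
H (Player 2): min(30, 50) = 30
I (Player 2): min(-19, -5, 3) = -19
J (Player 2): min(49, 25, 2) = 2
F (Player 1): max(-31, 30, -19, 2) = 30
Root (Player 2): min(-45, 30, 47, 5) = -45

-45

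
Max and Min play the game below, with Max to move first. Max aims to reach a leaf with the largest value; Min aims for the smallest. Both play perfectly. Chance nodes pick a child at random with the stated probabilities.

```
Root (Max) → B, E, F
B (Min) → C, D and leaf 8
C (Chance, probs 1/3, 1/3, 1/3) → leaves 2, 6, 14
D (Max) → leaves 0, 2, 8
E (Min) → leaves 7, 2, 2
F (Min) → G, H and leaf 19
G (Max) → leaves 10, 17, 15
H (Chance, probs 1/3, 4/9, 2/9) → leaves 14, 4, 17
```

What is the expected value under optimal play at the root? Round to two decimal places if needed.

10.22

C (Chance): 1/3·2 + 1/3·6 + 1/3·14 = 7.33
D (Max): max(0, 2, 8) = 8
B (Min): min(7.33, 8, 8) = 7.33
E (Min): min(7, 2, 2) = 2
G (Max): max(10, 17, 15) = 17
H (Chance): 1/3·14 + 4/9·4 + 2/9·17 = 10.22
F (Min): min(17, 10.22, 19) = 10.22
Root (Max): max(7.33, 2, 10.22) = 10.22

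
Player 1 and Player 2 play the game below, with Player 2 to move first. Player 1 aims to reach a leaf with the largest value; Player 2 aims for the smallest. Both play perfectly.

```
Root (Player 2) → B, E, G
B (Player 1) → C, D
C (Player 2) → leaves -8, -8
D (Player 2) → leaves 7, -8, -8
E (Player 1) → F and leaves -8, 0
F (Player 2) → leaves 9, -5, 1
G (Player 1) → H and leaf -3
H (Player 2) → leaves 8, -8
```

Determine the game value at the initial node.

C (Player 2): min(-8, -8) = -8
D (Player 2): min(7, -8, -8) = -8
B (Player 1): max(-8, -8) = -8
F (Player 2): min(9, -5, 1) = -5
E (Player 1): max(-5, -8, 0) = 0
H (Player 2): min(8, -8) = -8
G (Player 1): max(-8, -3) = -3
Root (Player 2): min(-8, 0, -3) = -8

-8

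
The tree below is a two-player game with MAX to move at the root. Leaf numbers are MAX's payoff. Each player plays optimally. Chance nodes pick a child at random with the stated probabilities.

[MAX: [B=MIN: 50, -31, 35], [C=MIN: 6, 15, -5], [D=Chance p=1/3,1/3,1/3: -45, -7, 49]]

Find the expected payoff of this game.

B (MIN): min(50, -31, 35) = -31
C (MIN): min(6, 15, -5) = -5
D (Chance): 1/3·-45 + 1/3·-7 + 1/3·49 = -1
Root (MAX): max(-31, -5, -1) = -1

-1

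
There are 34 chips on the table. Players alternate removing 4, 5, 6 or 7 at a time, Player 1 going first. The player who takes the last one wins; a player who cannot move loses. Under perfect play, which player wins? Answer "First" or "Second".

Positions where the player to move wins (W) vs loses (L):
i:   0  1  2  3  4  5  6  7  8  9 10 11 12 13 14 15 16 17 18 19 20 21 22 23 24 25 26 27 28 29 30 31 32 33 34
     L  L  L  L  W  W  W  W  W  W  W  L  L  L  L  W  W  W  W  W  W  W  L  L  L  L  W  W  W  W  W  W  W  L  L
Position 34 is L, so the second player wins.

Second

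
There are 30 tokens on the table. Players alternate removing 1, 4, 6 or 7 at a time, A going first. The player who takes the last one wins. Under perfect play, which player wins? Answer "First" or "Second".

First

Compute winning (W) and losing (L) positions by backward induction:
i:   0  1  2  3  4  5  6  7  8  9 10 11 12 13 14 15 16 17 18 19 20 21 22 23 24 25 26 27 28 29 30
     L  W  L  W  W  L  W  W  W  W  L  W  W  L  W  L  W  W  L  W  W  W  W  L  W  W  L  W  L  W  W
Position 30 is W, so the first player wins.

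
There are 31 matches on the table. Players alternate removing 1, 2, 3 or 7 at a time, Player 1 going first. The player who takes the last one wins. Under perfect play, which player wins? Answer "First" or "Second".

First

Mark each pile size as W (mover wins) or L (mover loses):
i:   0  1  2  3  4  5  6  7  8  9 10 11 12 13 14 15 16 17 18 19 20 21 22 23 24 25 26 27 28 29 30 31
     L  W  W  W  L  W  W  W  L  W  W  W  L  W  W  W  L  W  W  W  L  W  W  W  L  W  W  W  L  W  W  W
Position 31 is W, so the first player wins.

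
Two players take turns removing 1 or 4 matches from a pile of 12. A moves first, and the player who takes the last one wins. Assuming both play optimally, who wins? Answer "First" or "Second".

Mark each pile size as W (mover wins) or L (mover loses):
i:   0  1  2  3  4  5  6  7  8  9 10 11 12
     L  W  L  W  W  L  W  L  W  W  L  W  L
Position 12 is L, so the second player wins.

Second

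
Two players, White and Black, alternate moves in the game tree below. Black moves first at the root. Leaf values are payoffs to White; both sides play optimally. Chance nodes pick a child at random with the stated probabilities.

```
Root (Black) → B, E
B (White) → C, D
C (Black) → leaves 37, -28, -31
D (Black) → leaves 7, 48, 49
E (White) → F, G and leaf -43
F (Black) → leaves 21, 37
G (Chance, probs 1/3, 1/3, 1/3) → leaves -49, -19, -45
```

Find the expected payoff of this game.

7

C (Black): min(37, -28, -31) = -31
D (Black): min(7, 48, 49) = 7
B (White): max(-31, 7) = 7
F (Black): min(21, 37) = 21
G (Chance): 1/3·-49 + 1/3·-19 + 1/3·-45 = -37.67
E (White): max(21, -37.67, -43) = 21
Root (Black): min(7, 21) = 7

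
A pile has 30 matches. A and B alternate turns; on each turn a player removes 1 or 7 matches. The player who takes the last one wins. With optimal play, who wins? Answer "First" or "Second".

i:   0  1  2  3  4  5  6  7  8  9 10 11 12 13 14 15 16 17 18 19 20 21 22 23 24 25 26 27 28 29 30
     L  W  L  W  L  W  L  W  L  W  L  W  L  W  L  W  L  W  L  W  L  W  L  W  L  W  L  W  L  W  L
Position 30 is L, so the second player wins.

Second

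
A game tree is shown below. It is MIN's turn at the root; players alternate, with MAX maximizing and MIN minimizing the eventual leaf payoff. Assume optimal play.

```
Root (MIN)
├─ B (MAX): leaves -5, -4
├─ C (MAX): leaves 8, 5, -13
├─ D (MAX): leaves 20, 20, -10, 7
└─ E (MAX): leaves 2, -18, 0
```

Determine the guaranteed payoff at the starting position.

B (MAX): max(-5, -4) = -4
C (MAX): max(8, 5, -13) = 8
D (MAX): max(20, 20, -10, 7) = 20
E (MAX): max(2, -18, 0) = 2
Root (MIN): min(-4, 8, 20, 2) = -4

-4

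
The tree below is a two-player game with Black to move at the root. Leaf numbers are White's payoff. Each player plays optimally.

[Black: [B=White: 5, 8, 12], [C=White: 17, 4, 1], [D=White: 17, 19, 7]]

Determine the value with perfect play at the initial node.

12

B (White): max(5, 8, 12) = 12
C (White): max(17, 4, 1) = 17
D (White): max(17, 19, 7) = 19
Root (Black): min(12, 17, 19) = 12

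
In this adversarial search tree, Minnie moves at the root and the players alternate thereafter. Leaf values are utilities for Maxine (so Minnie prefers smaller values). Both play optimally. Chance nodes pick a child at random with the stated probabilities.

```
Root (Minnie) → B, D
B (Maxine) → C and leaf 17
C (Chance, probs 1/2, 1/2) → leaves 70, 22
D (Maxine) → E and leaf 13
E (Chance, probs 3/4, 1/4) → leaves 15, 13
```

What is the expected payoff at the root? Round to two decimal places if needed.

14.5

C (Chance): 1/2·70 + 1/2·22 = 46
B (Maxine): max(46, 17) = 46
E (Chance): 3/4·15 + 1/4·13 = 14.5
D (Maxine): max(14.5, 13) = 14.5
Root (Minnie): min(46, 14.5) = 14.5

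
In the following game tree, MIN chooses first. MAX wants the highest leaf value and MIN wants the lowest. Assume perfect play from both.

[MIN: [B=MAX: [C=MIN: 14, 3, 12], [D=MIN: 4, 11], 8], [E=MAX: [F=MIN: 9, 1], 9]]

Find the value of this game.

8

C (MIN): min(14, 3, 12) = 3
D (MIN): min(4, 11) = 4
B (MAX): max(3, 4, 8) = 8
F (MIN): min(9, 1) = 1
E (MAX): max(1, 9) = 9
Root (MIN): min(8, 9) = 8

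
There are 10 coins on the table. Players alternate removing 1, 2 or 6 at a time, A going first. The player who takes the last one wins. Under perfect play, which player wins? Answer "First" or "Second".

i:   0  1  2  3  4  5  6  7  8  9 10
     L  W  W  L  W  W  W  L  W  W  L
Position 10 is L, so the second player wins.

Second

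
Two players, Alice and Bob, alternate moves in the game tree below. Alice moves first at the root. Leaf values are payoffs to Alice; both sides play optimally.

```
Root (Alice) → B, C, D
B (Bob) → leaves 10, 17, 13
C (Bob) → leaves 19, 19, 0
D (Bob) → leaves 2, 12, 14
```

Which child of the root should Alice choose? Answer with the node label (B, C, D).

B (Bob): min(10, 17, 13) = 10
C (Bob): min(19, 19, 0) = 0
D (Bob): min(2, 12, 14) = 2
Root (Alice): max(10, 0, 2) = 10
Alice picks the child with the highest value: B (value 10).

B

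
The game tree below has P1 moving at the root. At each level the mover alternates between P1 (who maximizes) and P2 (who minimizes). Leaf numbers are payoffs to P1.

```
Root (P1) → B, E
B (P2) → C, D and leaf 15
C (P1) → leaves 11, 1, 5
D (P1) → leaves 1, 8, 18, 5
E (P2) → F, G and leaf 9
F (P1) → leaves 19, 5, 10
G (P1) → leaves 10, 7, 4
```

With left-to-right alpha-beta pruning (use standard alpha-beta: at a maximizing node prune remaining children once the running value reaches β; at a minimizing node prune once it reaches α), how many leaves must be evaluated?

13

C [α=-∞,β=+∞]: v=11
D [α=-∞,β=11]: v=18 after child 3 ≥ β → β-cutoff, skip 1
B [α=-∞,β=+∞]: v=11
F [α=11,β=+∞]: v=19
G [α=11,β=19]: v=10
E [α=11,β=+∞]: v=10 after child 2 ≤ α → α-cutoff, skip 1
Root [α=-∞,β=+∞]: v=11
Leaves evaluated: 13 of 15.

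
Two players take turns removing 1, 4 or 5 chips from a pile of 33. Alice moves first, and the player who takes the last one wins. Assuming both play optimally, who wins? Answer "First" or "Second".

First

Mark each pile size as W (mover wins) or L (mover loses):
i:   0  1  2  3  4  5  6  7  8  9 10 11 12 13 14 15 16 17 18 19 20 21 22 23 24 25 26 27 28 29 30 31 32 33
     L  W  L  W  W  W  W  W  L  W  L  W  W  W  W  W  L  W  L  W  W  W  W  W  L  W  L  W  W  W  W  W  L  W
Position 33 is W, so the first player wins.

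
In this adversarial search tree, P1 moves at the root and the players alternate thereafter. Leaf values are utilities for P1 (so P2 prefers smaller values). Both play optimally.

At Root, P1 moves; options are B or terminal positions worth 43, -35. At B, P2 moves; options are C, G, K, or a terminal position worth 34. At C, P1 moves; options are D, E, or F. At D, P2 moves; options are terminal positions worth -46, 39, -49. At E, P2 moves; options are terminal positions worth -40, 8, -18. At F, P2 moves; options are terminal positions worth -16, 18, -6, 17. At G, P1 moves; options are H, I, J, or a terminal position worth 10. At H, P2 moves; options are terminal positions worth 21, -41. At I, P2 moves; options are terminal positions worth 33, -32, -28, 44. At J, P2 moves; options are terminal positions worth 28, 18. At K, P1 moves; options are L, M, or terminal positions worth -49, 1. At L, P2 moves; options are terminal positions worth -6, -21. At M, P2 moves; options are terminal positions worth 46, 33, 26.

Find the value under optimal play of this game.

D (P2): min(-46, 39, -49) = -49
E (P2): min(-40, 8, -18) = -40
F (P2): min(-16, 18, -6, 17) = -16
C (P1): max(-49, -40, -16) = -16
H (P2): min(21, -41) = -41
I (P2): min(33, -32, -28, 44) = -32
J (P2): min(28, 18) = 18
G (P1): max(-41, -32, 18, 10) = 18
L (P2): min(-6, -21) = -21
M (P2): min(46, 33, 26) = 26
K (P1): max(-21, 26, -49, 1) = 26
B (P2): min(-16, 18, 26, 34) = -16
Root (P1): max(-16, 43, -35) = 43

43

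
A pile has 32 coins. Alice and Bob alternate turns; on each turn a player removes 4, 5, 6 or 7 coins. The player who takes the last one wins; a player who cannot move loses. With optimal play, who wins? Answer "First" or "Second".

W/L table (W = player to move can force a win):
i:   0  1  2  3  4  5  6  7  8  9 10 11 12 13 14 15 16 17 18 19 20 21 22 23 24 25 26 27 28 29 30 31 32
     L  L  L  L  W  W  W  W  W  W  W  L  L  L  L  W  W  W  W  W  W  W  L  L  L  L  W  W  W  W  W  W  W
Position 32 is W, so the first player wins.

First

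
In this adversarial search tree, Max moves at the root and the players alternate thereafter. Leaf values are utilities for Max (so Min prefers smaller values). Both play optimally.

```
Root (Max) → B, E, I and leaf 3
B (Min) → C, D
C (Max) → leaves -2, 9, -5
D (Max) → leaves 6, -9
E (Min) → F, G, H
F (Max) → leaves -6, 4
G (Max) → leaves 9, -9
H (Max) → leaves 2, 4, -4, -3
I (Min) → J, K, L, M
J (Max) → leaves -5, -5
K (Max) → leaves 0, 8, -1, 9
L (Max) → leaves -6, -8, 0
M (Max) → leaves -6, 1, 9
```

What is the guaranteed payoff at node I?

-5

J: max(-5, -5) = -5
K: max(0, 8, -1, 9) = 9
L: max(-6, -8, 0) = 0
M: max(-6, 1, 9) = 9
I: min(-5, 9, 0, 9) = -5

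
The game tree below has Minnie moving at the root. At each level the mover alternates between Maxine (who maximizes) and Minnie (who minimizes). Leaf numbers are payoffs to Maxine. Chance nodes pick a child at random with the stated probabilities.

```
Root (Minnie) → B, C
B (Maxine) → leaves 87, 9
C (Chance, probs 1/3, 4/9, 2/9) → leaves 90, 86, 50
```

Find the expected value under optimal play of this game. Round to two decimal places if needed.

79.33

B (Maxine): max(87, 9) = 87
C (Chance): 1/3·90 + 4/9·86 + 2/9·50 = 79.33
Root (Minnie): min(87, 79.33) = 79.33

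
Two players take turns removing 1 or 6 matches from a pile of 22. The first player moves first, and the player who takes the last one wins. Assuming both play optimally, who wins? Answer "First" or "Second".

First

Compute winning (W) and losing (L) positions by backward induction:
i:   0  1  2  3  4  5  6  7  8  9 10 11 12 13 14 15 16 17 18 19 20 21 22
     L  W  L  W  L  W  W  L  W  L  W  L  W  W  L  W  L  W  L  W  W  L  W
Position 22 is W, so the first player wins.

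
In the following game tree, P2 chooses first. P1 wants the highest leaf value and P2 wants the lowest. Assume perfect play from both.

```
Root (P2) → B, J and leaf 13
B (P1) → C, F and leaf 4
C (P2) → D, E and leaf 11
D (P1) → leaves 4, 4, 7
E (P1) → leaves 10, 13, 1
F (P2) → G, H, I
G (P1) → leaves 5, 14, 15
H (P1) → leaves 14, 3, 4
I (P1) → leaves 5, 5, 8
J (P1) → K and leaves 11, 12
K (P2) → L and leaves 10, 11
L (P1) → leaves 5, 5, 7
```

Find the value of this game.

D (P1): max(4, 4, 7) = 7
E (P1): max(10, 13, 1) = 13
C (P2): min(7, 13, 11) = 7
G (P1): max(5, 14, 15) = 15
H (P1): max(14, 3, 4) = 14
I (P1): max(5, 5, 8) = 8
F (P2): min(15, 14, 8) = 8
B (P1): max(7, 8, 4) = 8
L (P1): max(5, 5, 7) = 7
K (P2): min(7, 10, 11) = 7
J (P1): max(7, 11, 12) = 12
Root (P2): min(8, 12, 13) = 8

8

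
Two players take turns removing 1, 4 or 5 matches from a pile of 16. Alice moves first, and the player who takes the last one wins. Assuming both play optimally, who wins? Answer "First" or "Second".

Second

W/L table (W = player to move can force a win):
i:   0  1  2  3  4  5  6  7  8  9 10 11 12 13 14 15 16
     L  W  L  W  W  W  W  W  L  W  L  W  W  W  W  W  L
Position 16 is L, so the second player wins.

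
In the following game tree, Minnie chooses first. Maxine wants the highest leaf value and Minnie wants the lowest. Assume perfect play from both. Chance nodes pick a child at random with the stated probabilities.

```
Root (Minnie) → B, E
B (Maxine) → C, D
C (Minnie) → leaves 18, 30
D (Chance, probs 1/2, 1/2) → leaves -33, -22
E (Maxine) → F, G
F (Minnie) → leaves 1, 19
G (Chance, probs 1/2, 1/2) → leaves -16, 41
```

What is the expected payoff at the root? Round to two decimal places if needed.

12.5

C (Minnie): min(18, 30) = 18
D (Chance): 1/2·-33 + 1/2·-22 = -27.5
B (Maxine): max(18, -27.5) = 18
F (Minnie): min(1, 19) = 1
G (Chance): 1/2·-16 + 1/2·41 = 12.5
E (Maxine): max(1, 12.5) = 12.5
Root (Minnie): min(18, 12.5) = 12.5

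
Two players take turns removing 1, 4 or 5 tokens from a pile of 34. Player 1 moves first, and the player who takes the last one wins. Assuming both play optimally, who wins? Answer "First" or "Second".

i:   0  1  2  3  4  5  6  7  8  9 10 11 12 13 14 15 16 17 18 19 20 21 22 23 24 25 26 27 28 29 30 31 32 33 34
     L  W  L  W  W  W  W  W  L  W  L  W  W  W  W  W  L  W  L  W  W  W  W  W  L  W  L  W  W  W  W  W  L  W  L
Position 34 is L, so the second player wins.

Second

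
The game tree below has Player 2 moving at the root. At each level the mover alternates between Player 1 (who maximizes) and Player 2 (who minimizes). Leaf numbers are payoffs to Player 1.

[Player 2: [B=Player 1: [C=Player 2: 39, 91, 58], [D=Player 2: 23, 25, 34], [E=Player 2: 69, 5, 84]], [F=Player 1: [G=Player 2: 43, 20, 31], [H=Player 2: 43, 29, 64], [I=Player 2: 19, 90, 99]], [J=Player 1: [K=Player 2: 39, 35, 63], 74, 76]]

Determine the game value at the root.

C (Player 2): min(39, 91, 58) = 39
D (Player 2): min(23, 25, 34) = 23
E (Player 2): min(69, 5, 84) = 5
B (Player 1): max(39, 23, 5) = 39
G (Player 2): min(43, 20, 31) = 20
H (Player 2): min(43, 29, 64) = 29
I (Player 2): min(19, 90, 99) = 19
F (Player 1): max(20, 29, 19) = 29
K (Player 2): min(39, 35, 63) = 35
J (Player 1): max(35, 74, 76) = 76
Root (Player 2): min(39, 29, 76) = 29

29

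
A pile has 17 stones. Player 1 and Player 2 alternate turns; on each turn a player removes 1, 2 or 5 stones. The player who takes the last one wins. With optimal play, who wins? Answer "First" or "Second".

First

W/L table (W = player to move can force a win):
i:   0  1  2  3  4  5  6  7  8  9 10 11 12 13 14 15 16 17
     L  W  W  L  W  W  L  W  W  L  W  W  L  W  W  L  W  W
Position 17 is W, so the first player wins.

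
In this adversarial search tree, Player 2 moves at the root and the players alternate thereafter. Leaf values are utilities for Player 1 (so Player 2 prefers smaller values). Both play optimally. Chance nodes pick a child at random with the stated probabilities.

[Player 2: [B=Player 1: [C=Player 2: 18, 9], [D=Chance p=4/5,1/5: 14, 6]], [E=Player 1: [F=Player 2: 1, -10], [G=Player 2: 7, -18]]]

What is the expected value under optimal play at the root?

-10

C (Player 2): min(18, 9) = 9
D (Chance): 4/5·14 + 1/5·6 = 12.4
B (Player 1): max(9, 12.4) = 12.4
F (Player 2): min(1, -10) = -10
G (Player 2): min(7, -18) = -18
E (Player 1): max(-10, -18) = -10
Root (Player 2): min(12.4, -10) = -10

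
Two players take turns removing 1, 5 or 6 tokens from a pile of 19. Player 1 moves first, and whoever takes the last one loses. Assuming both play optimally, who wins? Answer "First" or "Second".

First

Positions where the player to move wins (W) vs loses (L):
i:   0  1  2  3  4  5  6  7  8  9 10 11 12 13 14 15 16 17 18 19
     W  L  W  L  W  L  W  W  W  W  W  W  L  W  L  W  L  W  W  W
Position 19 is W, so the first player wins.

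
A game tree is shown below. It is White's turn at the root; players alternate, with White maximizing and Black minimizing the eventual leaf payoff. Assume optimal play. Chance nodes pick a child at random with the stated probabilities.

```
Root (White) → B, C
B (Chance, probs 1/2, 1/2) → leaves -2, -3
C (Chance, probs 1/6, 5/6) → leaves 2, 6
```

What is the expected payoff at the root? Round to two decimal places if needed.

5.33

B (Chance): 1/2·-2 + 1/2·-3 = -2.5
C (Chance): 1/6·2 + 5/6·6 = 5.33
Root (White): max(-2.5, 5.33) = 5.33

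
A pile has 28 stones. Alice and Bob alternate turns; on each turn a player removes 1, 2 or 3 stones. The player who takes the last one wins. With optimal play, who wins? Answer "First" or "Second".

Positions where the player to move wins (W) vs loses (L):
i:   0  1  2  3  4  5  6  7  8  9 10 11 12 13 14 15 16 17 18 19 20 21 22 23 24 25 26 27 28
     L  W  W  W  L  W  W  W  L  W  W  W  L  W  W  W  L  W  W  W  L  W  W  W  L  W  W  W  L
Position 28 is L, so the second player wins.

Second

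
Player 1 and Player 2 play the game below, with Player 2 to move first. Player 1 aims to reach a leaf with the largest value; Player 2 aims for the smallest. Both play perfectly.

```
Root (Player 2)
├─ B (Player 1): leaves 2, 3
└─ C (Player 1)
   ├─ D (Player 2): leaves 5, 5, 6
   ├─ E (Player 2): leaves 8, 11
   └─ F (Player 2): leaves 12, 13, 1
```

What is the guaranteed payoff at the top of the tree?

B (Player 1): max(2, 3) = 3
D (Player 2): min(5, 5, 6) = 5
E (Player 2): min(8, 11) = 8
F (Player 2): min(12, 13, 1) = 1
C (Player 1): max(5, 8, 1) = 8
Root (Player 2): min(3, 8) = 3

3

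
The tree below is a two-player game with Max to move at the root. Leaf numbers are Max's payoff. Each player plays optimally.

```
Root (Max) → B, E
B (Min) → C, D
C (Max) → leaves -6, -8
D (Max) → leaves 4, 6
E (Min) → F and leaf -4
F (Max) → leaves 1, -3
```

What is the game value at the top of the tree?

C (Max): max(-6, -8) = -6
D (Max): max(4, 6) = 6
B (Min): min(-6, 6) = -6
F (Max): max(1, -3) = 1
E (Min): min(1, -4) = -4
Root (Max): max(-6, -4) = -4

-4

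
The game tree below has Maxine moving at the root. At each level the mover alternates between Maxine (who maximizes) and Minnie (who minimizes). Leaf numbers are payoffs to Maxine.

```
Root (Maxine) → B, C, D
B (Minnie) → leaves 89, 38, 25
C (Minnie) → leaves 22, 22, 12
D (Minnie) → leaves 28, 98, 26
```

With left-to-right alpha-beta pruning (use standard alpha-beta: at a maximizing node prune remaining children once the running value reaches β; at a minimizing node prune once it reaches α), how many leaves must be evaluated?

B [α=-∞,β=+∞]: v=25
C [α=25,β=+∞]: v=22 after child 1 ≤ α → α-cutoff, skip 2
D [α=25,β=+∞]: v=26
Root [α=-∞,β=+∞]: v=26
Leaves evaluated: 7 of 9.

7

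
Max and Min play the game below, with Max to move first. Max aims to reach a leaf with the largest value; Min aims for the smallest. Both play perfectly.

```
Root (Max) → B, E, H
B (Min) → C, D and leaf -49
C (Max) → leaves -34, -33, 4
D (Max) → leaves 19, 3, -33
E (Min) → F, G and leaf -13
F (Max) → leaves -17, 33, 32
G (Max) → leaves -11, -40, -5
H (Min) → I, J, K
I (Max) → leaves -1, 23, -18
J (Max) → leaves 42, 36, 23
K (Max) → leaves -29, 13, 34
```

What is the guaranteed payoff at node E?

-13

F: max(-17, 33, 32) = 33
G: max(-11, -40, -5) = -5
E: min(33, -5, -13) = -13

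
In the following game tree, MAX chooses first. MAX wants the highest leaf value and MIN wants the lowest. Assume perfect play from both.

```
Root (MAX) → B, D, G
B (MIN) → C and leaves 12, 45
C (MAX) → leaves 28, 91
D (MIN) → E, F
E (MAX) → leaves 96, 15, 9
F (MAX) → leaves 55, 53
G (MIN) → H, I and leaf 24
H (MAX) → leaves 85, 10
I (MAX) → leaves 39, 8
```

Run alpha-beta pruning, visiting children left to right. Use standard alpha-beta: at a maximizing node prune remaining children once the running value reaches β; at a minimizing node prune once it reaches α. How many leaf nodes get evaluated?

C [α=-∞,β=+∞]: v=91
B [α=-∞,β=+∞]: v=12
E [α=12,β=+∞]: v=96
F [α=12,β=96]: v=55
D [α=12,β=+∞]: v=55
H [α=55,β=+∞]: v=85
I [α=55,β=85]: v=39
G [α=55,β=+∞]: v=39 after child 2 ≤ α → α-cutoff, skip 1
Root [α=-∞,β=+∞]: v=55
Leaves evaluated: 13 of 14.

13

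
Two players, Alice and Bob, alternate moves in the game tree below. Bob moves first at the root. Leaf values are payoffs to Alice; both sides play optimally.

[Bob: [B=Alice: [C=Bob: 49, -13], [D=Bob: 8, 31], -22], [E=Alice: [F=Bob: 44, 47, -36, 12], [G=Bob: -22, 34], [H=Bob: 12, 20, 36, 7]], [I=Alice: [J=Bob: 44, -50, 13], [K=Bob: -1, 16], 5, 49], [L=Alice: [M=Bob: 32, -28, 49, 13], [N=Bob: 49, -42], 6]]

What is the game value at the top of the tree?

6

C (Bob): min(49, -13) = -13
D (Bob): min(8, 31) = 8
B (Alice): max(-13, 8, -22) = 8
F (Bob): min(44, 47, -36, 12) = -36
G (Bob): min(-22, 34) = -22
H (Bob): min(12, 20, 36, 7) = 7
E (Alice): max(-36, -22, 7) = 7
J (Bob): min(44, -50, 13) = -50
K (Bob): min(-1, 16) = -1
I (Alice): max(-50, -1, 5, 49) = 49
M (Bob): min(32, -28, 49, 13) = -28
N (Bob): min(49, -42) = -42
L (Alice): max(-28, -42, 6) = 6
Root (Bob): min(8, 7, 49, 6) = 6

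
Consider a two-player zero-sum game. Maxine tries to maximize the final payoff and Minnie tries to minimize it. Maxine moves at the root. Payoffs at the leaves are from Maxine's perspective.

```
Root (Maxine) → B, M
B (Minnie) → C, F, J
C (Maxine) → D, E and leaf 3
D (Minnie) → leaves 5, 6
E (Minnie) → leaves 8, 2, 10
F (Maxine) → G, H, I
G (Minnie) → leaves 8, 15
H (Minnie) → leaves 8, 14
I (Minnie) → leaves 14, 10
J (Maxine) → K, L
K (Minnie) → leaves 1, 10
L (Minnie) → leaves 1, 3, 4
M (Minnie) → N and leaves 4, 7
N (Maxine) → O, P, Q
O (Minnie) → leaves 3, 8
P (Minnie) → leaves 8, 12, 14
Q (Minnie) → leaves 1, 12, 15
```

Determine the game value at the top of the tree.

D (Minnie): min(5, 6) = 5
E (Minnie): min(8, 2, 10) = 2
C (Maxine): max(5, 2, 3) = 5
G (Minnie): min(8, 15) = 8
H (Minnie): min(8, 14) = 8
I (Minnie): min(14, 10) = 10
F (Maxine): max(8, 8, 10) = 10
K (Minnie): min(1, 10) = 1
L (Minnie): min(1, 3, 4) = 1
J (Maxine): max(1, 1) = 1
B (Minnie): min(5, 10, 1) = 1
O (Minnie): min(3, 8) = 3
P (Minnie): min(8, 12, 14) = 8
Q (Minnie): min(1, 12, 15) = 1
N (Maxine): max(3, 8, 1) = 8
M (Minnie): min(8, 4, 7) = 4
Root (Maxine): max(1, 4) = 4

4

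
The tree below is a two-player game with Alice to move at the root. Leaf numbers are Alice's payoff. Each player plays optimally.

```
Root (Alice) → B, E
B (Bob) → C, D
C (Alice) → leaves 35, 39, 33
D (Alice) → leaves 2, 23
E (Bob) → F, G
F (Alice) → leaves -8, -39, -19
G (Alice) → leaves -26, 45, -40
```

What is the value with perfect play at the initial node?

23

C (Alice): max(35, 39, 33) = 39
D (Alice): max(2, 23) = 23
B (Bob): min(39, 23) = 23
F (Alice): max(-8, -39, -19) = -8
G (Alice): max(-26, 45, -40) = 45
E (Bob): min(-8, 45) = -8
Root (Alice): max(23, -8) = 23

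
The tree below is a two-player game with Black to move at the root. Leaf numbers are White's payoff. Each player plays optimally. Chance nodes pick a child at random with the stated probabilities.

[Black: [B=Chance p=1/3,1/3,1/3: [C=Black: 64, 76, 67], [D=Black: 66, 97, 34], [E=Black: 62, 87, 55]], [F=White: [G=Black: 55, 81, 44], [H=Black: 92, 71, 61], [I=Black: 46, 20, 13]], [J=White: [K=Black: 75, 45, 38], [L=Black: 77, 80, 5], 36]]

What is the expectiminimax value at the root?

C (Black): min(64, 76, 67) = 64
D (Black): min(66, 97, 34) = 34
E (Black): min(62, 87, 55) = 55
B (Chance): 1/3·64 + 1/3·34 + 1/3·55 = 51
G (Black): min(55, 81, 44) = 44
H (Black): min(92, 71, 61) = 61
I (Black): min(46, 20, 13) = 13
F (White): max(44, 61, 13) = 61
K (Black): min(75, 45, 38) = 38
L (Black): min(77, 80, 5) = 5
J (White): max(38, 5, 36) = 38
Root (Black): min(51, 61, 38) = 38

38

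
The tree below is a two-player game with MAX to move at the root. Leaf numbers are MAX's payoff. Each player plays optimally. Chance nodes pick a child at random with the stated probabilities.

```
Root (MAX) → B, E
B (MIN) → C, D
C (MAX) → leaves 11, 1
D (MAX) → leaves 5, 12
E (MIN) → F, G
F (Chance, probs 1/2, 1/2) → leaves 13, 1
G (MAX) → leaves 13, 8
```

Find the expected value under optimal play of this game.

C (MAX): max(11, 1) = 11
D (MAX): max(5, 12) = 12
B (MIN): min(11, 12) = 11
F (Chance): 1/2·13 + 1/2·1 = 7
G (MAX): max(13, 8) = 13
E (MIN): min(7, 13) = 7
Root (MAX): max(11, 7) = 11

11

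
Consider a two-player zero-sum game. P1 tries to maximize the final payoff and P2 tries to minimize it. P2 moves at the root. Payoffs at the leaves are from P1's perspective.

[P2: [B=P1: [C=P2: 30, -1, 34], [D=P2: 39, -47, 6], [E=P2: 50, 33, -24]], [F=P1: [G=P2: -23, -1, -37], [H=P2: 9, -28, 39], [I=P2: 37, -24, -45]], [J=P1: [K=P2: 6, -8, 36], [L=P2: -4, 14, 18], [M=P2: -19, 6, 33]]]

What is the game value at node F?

G: min(-23, -1, -37) = -37
H: min(9, -28, 39) = -28
I: min(37, -24, -45) = -45
F: max(-37, -28, -45) = -28

-28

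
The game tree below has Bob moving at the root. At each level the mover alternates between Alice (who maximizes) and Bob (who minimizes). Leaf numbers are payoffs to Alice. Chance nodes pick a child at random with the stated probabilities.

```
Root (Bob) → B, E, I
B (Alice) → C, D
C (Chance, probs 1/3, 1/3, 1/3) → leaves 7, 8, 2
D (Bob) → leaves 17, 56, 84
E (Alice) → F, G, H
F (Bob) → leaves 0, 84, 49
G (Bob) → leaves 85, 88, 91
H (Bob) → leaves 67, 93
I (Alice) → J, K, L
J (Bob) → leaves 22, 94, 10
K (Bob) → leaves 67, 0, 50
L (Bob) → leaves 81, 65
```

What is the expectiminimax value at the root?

C (Chance): 1/3·7 + 1/3·8 + 1/3·2 = 5.67
D (Bob): min(17, 56, 84) = 17
B (Alice): max(5.67, 17) = 17
F (Bob): min(0, 84, 49) = 0
G (Bob): min(85, 88, 91) = 85
H (Bob): min(67, 93) = 67
E (Alice): max(0, 85, 67) = 85
J (Bob): min(22, 94, 10) = 10
K (Bob): min(67, 0, 50) = 0
L (Bob): min(81, 65) = 65
I (Alice): max(10, 0, 65) = 65
Root (Bob): min(17, 85, 65) = 17

17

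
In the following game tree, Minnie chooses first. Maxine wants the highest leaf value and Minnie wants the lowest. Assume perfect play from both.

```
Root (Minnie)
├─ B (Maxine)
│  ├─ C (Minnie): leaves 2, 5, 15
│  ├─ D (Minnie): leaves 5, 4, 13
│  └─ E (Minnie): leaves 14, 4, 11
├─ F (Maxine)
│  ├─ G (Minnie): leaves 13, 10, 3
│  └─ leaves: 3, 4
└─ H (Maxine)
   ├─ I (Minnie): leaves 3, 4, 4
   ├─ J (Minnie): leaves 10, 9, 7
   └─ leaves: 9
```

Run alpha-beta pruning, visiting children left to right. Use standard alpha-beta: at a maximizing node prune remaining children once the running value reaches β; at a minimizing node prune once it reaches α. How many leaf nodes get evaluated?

C [α=-∞,β=+∞]: v=2
D [α=2,β=+∞]: v=4
E [α=4,β=+∞]: v=4 after child 2 ≤ α → α-cutoff, skip 1
B [α=-∞,β=+∞]: v=4
G [α=-∞,β=4]: v=3
F [α=-∞,β=4]: v=4
I [α=-∞,β=4]: v=3
J [α=3,β=4]: v=7
H [α=-∞,β=4]: v=7 after child 2 ≥ β → β-cutoff, skip 1
Root [α=-∞,β=+∞]: v=4
Leaves evaluated: 19 of 21.

19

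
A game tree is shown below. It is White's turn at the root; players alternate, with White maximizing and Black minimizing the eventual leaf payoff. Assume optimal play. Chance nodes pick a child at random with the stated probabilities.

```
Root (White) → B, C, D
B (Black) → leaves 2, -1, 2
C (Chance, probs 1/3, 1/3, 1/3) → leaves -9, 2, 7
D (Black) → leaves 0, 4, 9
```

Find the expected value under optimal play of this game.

0

B (Black): min(2, -1, 2) = -1
C (Chance): 1/3·-9 + 1/3·2 + 1/3·7 = 0
D (Black): min(0, 4, 9) = 0
Root (White): max(-1, 0, 0) = 0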